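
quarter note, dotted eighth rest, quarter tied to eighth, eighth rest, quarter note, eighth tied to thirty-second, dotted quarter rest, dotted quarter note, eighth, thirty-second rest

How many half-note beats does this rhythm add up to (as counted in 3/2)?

4.5

One half-note beat = 16 thirty-second notes.
Working in thirty-second notes: quarter note = 8; dotted eighth rest = 6; quarter tied to eighth (quarter + eighth) = 12; eighth rest = 4; quarter note = 8; eighth tied to thirty-second (eighth + thirty-second) = 5; dotted quarter rest = 12; dotted quarter note = 12; eighth = 4; thirty-second rest = 1.
Altogether 8 + 6 + 12 + 4 + 8 + 5 + 12 + 12 + 4 + 1 = 72.
72 ÷ 16 = 4.5 beats.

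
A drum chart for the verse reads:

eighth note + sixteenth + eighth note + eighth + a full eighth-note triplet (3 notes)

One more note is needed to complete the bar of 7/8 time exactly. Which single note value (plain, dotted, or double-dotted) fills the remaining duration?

The bar of 7/8 = 14 sixteenth notes.
Working in sixteenth notes: eighth note = 2; sixteenth = 1; eighth note = 2; eighth = 2; a full eighth-note triplet (3 notes) (three triplet eighths span one quarter) = 4.
Altogether 2 + 1 + 2 + 2 + 4 = 11.
Remaining: 14 − 11 = 3 sixteenth notes, which is a dotted eighth note.

dotted eighth note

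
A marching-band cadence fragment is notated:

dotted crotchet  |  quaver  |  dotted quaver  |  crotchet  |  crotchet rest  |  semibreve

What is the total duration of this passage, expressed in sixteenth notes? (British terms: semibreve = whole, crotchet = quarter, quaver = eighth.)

35

Working in sixteenth notes: dotted crotchet = 6; quaver = 2; dotted quaver = 3; crotchet = 4; crotchet rest = 4; semibreve = 16.
Sum: 6 + 2 + 3 + 4 + 4 + 16 = 35 sixteenth notes.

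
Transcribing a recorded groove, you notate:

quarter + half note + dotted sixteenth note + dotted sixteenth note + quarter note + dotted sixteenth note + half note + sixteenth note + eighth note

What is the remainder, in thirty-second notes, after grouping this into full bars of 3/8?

3

One bar of 3/8 = 12 thirty-second notes.
In thirty-second notes: quarter = 8; half note = 16; dotted sixteenth note = 3; dotted sixteenth note = 3; quarter note = 8; dotted sixteenth note = 3; half note = 16; sixteenth note = 2; eighth note = 4.
Total: 8 + 16 + 3 + 3 + 8 + 3 + 16 + 2 + 4 = 63.
63 ÷ 12 = 5 complete bars with 3 thirty-second notes remaining.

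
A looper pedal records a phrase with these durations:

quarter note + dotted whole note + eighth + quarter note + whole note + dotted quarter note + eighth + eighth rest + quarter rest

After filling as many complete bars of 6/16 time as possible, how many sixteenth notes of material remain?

One bar of 6/16 = 3 eighth notes.
Express everything in eighth notes: quarter note = 2; dotted whole note = 12; eighth = 1; quarter note = 2; whole note = 8; dotted quarter note = 3; eighth = 1; eighth rest = 1; quarter rest = 2.
Altogether 2 + 12 + 1 + 2 + 8 + 3 + 1 + 1 + 2 = 32.
32 ÷ 3 = 10 complete bars with 2 eighth notes remaining = 4 sixteenth notes.

4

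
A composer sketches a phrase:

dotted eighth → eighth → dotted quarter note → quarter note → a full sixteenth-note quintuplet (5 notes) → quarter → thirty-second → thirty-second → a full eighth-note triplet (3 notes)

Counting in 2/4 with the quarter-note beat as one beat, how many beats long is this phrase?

7

One quarter-note beat = 8 thirty-second notes.
Each duration in thirty-second notes: dotted eighth = 6; eighth = 4; dotted quarter note = 12; quarter note = 8; a full sixteenth-note quintuplet (5 notes) (five quintuplet sixteenths span one quarter) = 8; quarter = 8; thirty-second = 1; thirty-second = 1; a full eighth-note triplet (3 notes) (three triplet eighths span one quarter) = 8.
Adding: 6 + 4 + 12 + 8 + 8 + 8 + 1 + 1 + 8 = 56.
56 ÷ 8 = 7 beats.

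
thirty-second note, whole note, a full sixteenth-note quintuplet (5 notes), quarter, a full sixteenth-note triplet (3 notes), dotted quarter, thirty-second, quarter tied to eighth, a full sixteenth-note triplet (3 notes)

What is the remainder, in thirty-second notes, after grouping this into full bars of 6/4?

One bar of 6/4 = 48 thirty-second notes.
Express everything in thirty-second notes: thirty-second note = 1; whole note = 32; a full sixteenth-note quintuplet (5 notes) (five quintuplet sixteenths span one quarter) = 8; quarter = 8; a full sixteenth-note triplet (3 notes) (three triplet sixteenths span one eighth) = 4; dotted quarter = 12; thirty-second = 1; quarter tied to eighth (quarter + eighth) = 12; a full sixteenth-note triplet (3 notes) (three triplet sixteenths span one eighth) = 4.
Adding: 1 + 32 + 8 + 8 + 4 + 12 + 1 + 12 + 4 = 82.
82 ÷ 48 = 1 complete bar with 34 thirty-second notes remaining.

34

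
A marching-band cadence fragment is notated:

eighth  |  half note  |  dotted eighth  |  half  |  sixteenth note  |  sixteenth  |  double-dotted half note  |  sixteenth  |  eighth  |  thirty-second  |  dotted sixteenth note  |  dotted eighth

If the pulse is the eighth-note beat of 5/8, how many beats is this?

22.5

One eighth-note beat = 4 thirty-second notes.
Each duration in thirty-second notes: eighth = 4; half note = 16; dotted eighth = 6; half = 16; sixteenth note = 2; sixteenth = 2; double-dotted half note = 28; sixteenth = 2; eighth = 4; thirty-second = 1; dotted sixteenth note = 3; dotted eighth = 6.
Adding: 4 + 16 + 6 + 16 + 2 + 2 + 28 + 2 + 4 + 1 + 3 + 6 = 90.
90 ÷ 4 = 22.5 beats.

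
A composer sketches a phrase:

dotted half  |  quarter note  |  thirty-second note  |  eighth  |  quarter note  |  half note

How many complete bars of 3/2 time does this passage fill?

One bar of 3/2 = 48 thirty-second notes.
Express everything in thirty-second notes: dotted half = 24; quarter note = 8; thirty-second note = 1; eighth = 4; quarter note = 8; half note = 16.
Total: 24 + 8 + 1 + 4 + 8 + 16 = 61.
61 ÷ 48 = 1 complete bar with 13 left over.

1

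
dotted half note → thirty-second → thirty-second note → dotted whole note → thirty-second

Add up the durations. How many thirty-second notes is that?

75

Convert each value to thirty-second notes: dotted half note = 24; thirty-second = 1; thirty-second note = 1; dotted whole note = 48; thirty-second = 1.
Sum: 24 + 1 + 1 + 48 + 1 = 75 thirty-second notes.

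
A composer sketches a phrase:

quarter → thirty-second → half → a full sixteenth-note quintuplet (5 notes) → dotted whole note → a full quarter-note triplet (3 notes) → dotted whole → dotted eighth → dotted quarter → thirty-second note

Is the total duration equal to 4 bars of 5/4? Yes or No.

One bar of 5/4 = 40 thirty-second notes, so 4 bars = 160.
In thirty-second notes: quarter = 8; thirty-second = 1; half = 16; a full sixteenth-note quintuplet (5 notes) (five quintuplet sixteenths span one quarter) = 8; dotted whole note = 48; a full quarter-note triplet (3 notes) (three triplet quarters span one half) = 16; dotted whole = 48; dotted eighth = 6; dotted quarter = 12; thirty-second note = 1.
Adding: 8 + 1 + 16 + 8 + 48 + 16 + 48 + 6 + 12 + 1 = 164.
164 exceeds 160, so the answer is No.

No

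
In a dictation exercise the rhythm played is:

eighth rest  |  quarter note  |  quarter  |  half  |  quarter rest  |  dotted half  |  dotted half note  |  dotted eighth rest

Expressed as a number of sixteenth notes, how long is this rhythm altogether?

Convert each value to sixteenth notes: eighth rest = 2; quarter note = 4; quarter = 4; half = 8; quarter rest = 4; dotted half = 12; dotted half note = 12; dotted eighth rest = 3.
Altogether 2 + 4 + 4 + 8 + 4 + 12 + 12 + 3 = 49 sixteenth notes.

49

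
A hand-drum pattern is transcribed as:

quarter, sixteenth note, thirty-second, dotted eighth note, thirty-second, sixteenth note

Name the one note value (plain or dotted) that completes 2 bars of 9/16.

2 bars of 9/16 = 36 thirty-second notes.
Working in thirty-second notes: quarter = 8; sixteenth note = 2; thirty-second = 1; dotted eighth note = 6; thirty-second = 1; sixteenth note = 2.
Sum: 8 + 2 + 1 + 6 + 1 + 2 = 20.
Remaining: 36 − 20 = 16 thirty-second notes, which is a half note.

half note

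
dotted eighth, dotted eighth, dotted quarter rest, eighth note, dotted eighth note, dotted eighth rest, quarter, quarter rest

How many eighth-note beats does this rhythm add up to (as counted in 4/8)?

One eighth-note beat = 2 sixteenth notes.
Express everything in sixteenth notes: dotted eighth = 3; dotted eighth = 3; dotted quarter rest = 6; eighth note = 2; dotted eighth note = 3; dotted eighth rest = 3; quarter = 4; quarter rest = 4.
Adding: 3 + 3 + 6 + 2 + 3 + 3 + 4 + 4 = 28.
28 ÷ 2 = 14 beats.

14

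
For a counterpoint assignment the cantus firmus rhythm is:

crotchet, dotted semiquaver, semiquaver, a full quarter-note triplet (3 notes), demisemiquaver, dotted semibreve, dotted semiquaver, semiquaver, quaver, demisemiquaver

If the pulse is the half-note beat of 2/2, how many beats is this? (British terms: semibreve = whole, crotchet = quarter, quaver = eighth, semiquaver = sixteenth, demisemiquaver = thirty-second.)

One half-note beat = 16 thirty-second notes.
Working in thirty-second notes: crotchet = 8; dotted semiquaver = 3; semiquaver = 2; a full quarter-note triplet (3 notes) (three triplet quarters span one half) = 16; demisemiquaver = 1; dotted semibreve = 48; dotted semiquaver = 3; semiquaver = 2; quaver = 4; demisemiquaver = 1.
Adding: 8 + 3 + 2 + 16 + 1 + 48 + 3 + 2 + 4 + 1 = 88.
88 ÷ 16 = 5.5 beats.

5.5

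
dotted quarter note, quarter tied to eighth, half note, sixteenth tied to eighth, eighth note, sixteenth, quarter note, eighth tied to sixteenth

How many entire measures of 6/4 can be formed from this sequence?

1

One bar of 6/4 = 24 sixteenth notes.
Each duration in sixteenth notes: dotted quarter note = 6; quarter tied to eighth (quarter + eighth) = 6; half note = 8; sixteenth tied to eighth (sixteenth + eighth) = 3; eighth note = 2; sixteenth = 1; quarter note = 4; eighth tied to sixteenth (eighth + sixteenth) = 3.
Adding: 6 + 6 + 8 + 3 + 2 + 1 + 4 + 3 = 33.
33 ÷ 24 = 1 complete bar with 9 left over.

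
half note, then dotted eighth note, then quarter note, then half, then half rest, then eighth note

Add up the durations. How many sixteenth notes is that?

33

Each duration in sixteenth notes: half note = 8; dotted eighth note = 3; quarter note = 4; half = 8; half rest = 8; eighth note = 2.
Adding: 8 + 3 + 4 + 8 + 8 + 2 = 33 sixteenth notes.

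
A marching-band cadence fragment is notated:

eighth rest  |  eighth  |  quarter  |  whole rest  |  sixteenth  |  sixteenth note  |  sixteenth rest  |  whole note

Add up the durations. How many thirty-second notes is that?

Working in thirty-second notes: eighth rest = 4; eighth = 4; quarter = 8; whole rest = 32; sixteenth = 2; sixteenth note = 2; sixteenth rest = 2; whole note = 32.
Adding: 4 + 4 + 8 + 32 + 2 + 2 + 2 + 32 = 86 thirty-second notes.

86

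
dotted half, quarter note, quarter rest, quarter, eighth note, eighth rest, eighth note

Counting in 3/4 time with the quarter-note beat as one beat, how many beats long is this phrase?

One quarter-note beat = 2 eighth notes.
Each duration in eighth notes: dotted half = 6; quarter note = 2; quarter rest = 2; quarter = 2; eighth note = 1; eighth rest = 1; eighth note = 1.
Sum: 6 + 2 + 2 + 2 + 1 + 1 + 1 = 15.
15 ÷ 2 = 7.5 beats.

7.5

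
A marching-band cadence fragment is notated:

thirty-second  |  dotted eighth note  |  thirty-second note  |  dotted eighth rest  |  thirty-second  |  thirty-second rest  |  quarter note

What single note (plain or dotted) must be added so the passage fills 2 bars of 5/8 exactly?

half note

2 bars of 5/8 = 40 thirty-second notes.
In thirty-second notes: thirty-second = 1; dotted eighth note = 6; thirty-second note = 1; dotted eighth rest = 6; thirty-second = 1; thirty-second rest = 1; quarter note = 8.
Sum: 1 + 6 + 1 + 6 + 1 + 1 + 8 = 24.
Remaining: 40 − 24 = 16 thirty-second notes, which is a half note.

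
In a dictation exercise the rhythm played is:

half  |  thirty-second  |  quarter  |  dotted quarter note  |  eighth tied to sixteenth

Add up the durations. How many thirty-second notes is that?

Convert each value to thirty-second notes: half = 16; thirty-second = 1; quarter = 8; dotted quarter note = 12; eighth tied to sixteenth (eighth + sixteenth) = 6.
Total: 16 + 1 + 8 + 12 + 6 = 43 thirty-second notes.

43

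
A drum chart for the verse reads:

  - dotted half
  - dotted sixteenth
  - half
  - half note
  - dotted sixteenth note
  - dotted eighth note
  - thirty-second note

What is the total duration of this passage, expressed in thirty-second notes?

69

Convert each value to thirty-second notes: dotted half = 24; dotted sixteenth = 3; half = 16; half note = 16; dotted sixteenth note = 3; dotted eighth note = 6; thirty-second note = 1.
Adding: 24 + 3 + 16 + 16 + 3 + 6 + 1 = 69 thirty-second notes.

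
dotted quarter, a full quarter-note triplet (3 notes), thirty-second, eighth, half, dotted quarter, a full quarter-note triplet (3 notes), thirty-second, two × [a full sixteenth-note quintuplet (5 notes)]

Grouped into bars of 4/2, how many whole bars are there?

One bar of 4/2 = 64 thirty-second notes.
Express everything in thirty-second notes: dotted quarter = 12; a full quarter-note triplet (3 notes) (three triplet quarters span one half) = 16; thirty-second = 1; eighth = 4; half = 16; dotted quarter = 12; a full quarter-note triplet (3 notes) (three triplet quarters span one half) = 16; thirty-second = 1; a full sixteenth-note quintuplet (5 notes) (five quintuplet sixteenths span one quarter) = 8; a full sixteenth-note quintuplet (5 notes) (five quintuplet sixteenths span one quarter) = 8.
Sum: 12 + 16 + 1 + 4 + 16 + 12 + 16 + 1 + 8 + 8 = 94.
94 ÷ 64 = 1 complete bar with 30 left over.

1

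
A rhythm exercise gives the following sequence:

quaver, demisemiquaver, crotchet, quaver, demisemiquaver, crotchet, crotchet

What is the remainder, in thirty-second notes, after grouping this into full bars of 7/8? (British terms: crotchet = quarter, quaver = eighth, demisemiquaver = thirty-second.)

One bar of 7/8 = 28 thirty-second notes.
Each duration in thirty-second notes: quaver = 4; demisemiquaver = 1; crotchet = 8; quaver = 4; demisemiquaver = 1; crotchet = 8; crotchet = 8.
Adding: 4 + 1 + 8 + 4 + 1 + 8 + 8 = 34.
34 ÷ 28 = 1 complete bar with 6 thirty-second notes remaining.

6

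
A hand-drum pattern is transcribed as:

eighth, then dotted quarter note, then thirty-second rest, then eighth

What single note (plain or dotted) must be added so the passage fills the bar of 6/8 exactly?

The bar of 6/8 = 24 thirty-second notes.
Convert each value to thirty-second notes: eighth = 4; dotted quarter note = 12; thirty-second rest = 1; eighth = 4.
Total: 4 + 12 + 1 + 4 = 21.
Remaining: 24 − 21 = 3 thirty-second notes, which is a dotted sixteenth note.

dotted sixteenth note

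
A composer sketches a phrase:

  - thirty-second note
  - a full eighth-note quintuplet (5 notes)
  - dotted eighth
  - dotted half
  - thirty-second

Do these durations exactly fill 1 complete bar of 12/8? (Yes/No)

One bar of 12/8 = 48 thirty-second notes.
Convert each value to thirty-second notes: thirty-second note = 1; a full eighth-note quintuplet (5 notes) (five quintuplet eighths span one half) = 16; dotted eighth = 6; dotted half = 24; thirty-second = 1.
Adding: 1 + 16 + 6 + 24 + 1 = 48.
48 equals 48, so the answer is Yes.

Yes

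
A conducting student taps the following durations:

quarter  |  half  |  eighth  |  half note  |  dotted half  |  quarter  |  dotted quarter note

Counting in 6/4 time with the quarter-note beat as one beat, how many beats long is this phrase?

11

One quarter-note beat = 2 eighth notes.
In eighth notes: quarter = 2; half = 4; eighth = 1; half note = 4; dotted half = 6; quarter = 2; dotted quarter note = 3.
Sum: 2 + 4 + 1 + 4 + 6 + 2 + 3 = 22.
22 ÷ 2 = 11 beats.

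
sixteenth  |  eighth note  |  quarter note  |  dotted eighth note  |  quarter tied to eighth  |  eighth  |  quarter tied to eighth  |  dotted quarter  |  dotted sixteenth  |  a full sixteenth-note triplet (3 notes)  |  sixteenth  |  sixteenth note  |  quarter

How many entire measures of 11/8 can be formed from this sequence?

One bar of 11/8 = 44 thirty-second notes.
Express everything in thirty-second notes: sixteenth = 2; eighth note = 4; quarter note = 8; dotted eighth note = 6; quarter tied to eighth (quarter + eighth) = 12; eighth = 4; quarter tied to eighth (quarter + eighth) = 12; dotted quarter = 12; dotted sixteenth = 3; a full sixteenth-note triplet (3 notes) (three triplet sixteenths span one eighth) = 4; sixteenth = 2; sixteenth note = 2; quarter = 8.
Total: 2 + 4 + 8 + 6 + 12 + 4 + 12 + 12 + 3 + 4 + 2 + 2 + 8 = 79.
79 ÷ 44 = 1 complete bar with 35 left over.

1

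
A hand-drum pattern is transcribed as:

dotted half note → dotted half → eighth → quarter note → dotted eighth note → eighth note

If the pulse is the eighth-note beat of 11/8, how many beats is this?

17.5

One eighth-note beat = 2 sixteenth notes.
Express everything in sixteenth notes: dotted half note = 12; dotted half = 12; eighth = 2; quarter note = 4; dotted eighth note = 3; eighth note = 2.
Sum: 12 + 12 + 2 + 4 + 3 + 2 = 35.
35 ÷ 2 = 17.5 beats.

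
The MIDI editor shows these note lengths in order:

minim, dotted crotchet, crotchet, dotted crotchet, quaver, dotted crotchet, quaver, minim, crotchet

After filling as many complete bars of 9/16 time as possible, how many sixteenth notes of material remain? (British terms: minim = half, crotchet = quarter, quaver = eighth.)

One bar of 9/16 = 9 sixteenth notes.
In sixteenth notes: minim = 8; dotted crotchet = 6; crotchet = 4; dotted crotchet = 6; quaver = 2; dotted crotchet = 6; quaver = 2; minim = 8; crotchet = 4.
Adding: 8 + 6 + 4 + 6 + 2 + 6 + 2 + 8 + 4 = 46.
46 ÷ 9 = 5 complete bars with 1 sixteenth note remaining.

1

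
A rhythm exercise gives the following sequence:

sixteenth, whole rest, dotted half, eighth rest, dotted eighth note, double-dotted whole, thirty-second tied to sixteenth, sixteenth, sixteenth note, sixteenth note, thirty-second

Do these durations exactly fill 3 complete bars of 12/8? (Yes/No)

One bar of 12/8 = 48 thirty-second notes, so 3 bars = 144.
Convert each value to thirty-second notes: sixteenth = 2; whole rest = 32; dotted half = 24; eighth rest = 4; dotted eighth note = 6; double-dotted whole = 56; thirty-second tied to sixteenth (thirty-second + sixteenth) = 3; sixteenth = 2; sixteenth note = 2; sixteenth note = 2; thirty-second = 1.
Total: 2 + 32 + 24 + 4 + 6 + 56 + 3 + 2 + 2 + 2 + 1 = 134.
134 falls short of 144, so the answer is No.

No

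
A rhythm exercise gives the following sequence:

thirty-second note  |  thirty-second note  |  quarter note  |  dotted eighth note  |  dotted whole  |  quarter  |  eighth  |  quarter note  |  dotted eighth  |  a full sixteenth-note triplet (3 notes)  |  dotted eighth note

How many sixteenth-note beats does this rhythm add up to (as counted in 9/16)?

50

One sixteenth-note beat = 2 thirty-second notes.
Each duration in thirty-second notes: thirty-second note = 1; thirty-second note = 1; quarter note = 8; dotted eighth note = 6; dotted whole = 48; quarter = 8; eighth = 4; quarter note = 8; dotted eighth = 6; a full sixteenth-note triplet (3 notes) (three triplet sixteenths span one eighth) = 4; dotted eighth note = 6.
Adding: 1 + 1 + 8 + 6 + 48 + 8 + 4 + 8 + 6 + 4 + 6 = 100.
100 ÷ 2 = 50 beats.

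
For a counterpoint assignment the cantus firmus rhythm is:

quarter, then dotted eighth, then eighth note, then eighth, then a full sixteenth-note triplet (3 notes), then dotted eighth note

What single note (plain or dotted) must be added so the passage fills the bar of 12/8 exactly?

The bar of 12/8 = 24 sixteenth notes.
Working in sixteenth notes: quarter = 4; dotted eighth = 3; eighth note = 2; eighth = 2; a full sixteenth-note triplet (3 notes) (three triplet sixteenths span one eighth) = 2; dotted eighth note = 3.
Altogether 4 + 3 + 2 + 2 + 2 + 3 = 16.
Remaining: 24 − 16 = 8 sixteenth notes, which is a half note.

half note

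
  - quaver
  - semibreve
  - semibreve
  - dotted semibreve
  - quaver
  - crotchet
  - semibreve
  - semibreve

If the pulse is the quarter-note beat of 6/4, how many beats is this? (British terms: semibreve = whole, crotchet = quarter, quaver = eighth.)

24

One quarter-note beat = 2 eighth notes.
In eighth notes: quaver = 1; semibreve = 8; semibreve = 8; dotted semibreve = 12; quaver = 1; crotchet = 2; semibreve = 8; semibreve = 8.
Total: 1 + 8 + 8 + 12 + 1 + 2 + 8 + 8 = 48.
48 ÷ 2 = 24 beats.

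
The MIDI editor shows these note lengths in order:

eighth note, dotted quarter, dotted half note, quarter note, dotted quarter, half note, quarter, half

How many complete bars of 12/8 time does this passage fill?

One bar of 12/8 = 12 eighth notes.
Convert each value to eighth notes: eighth note = 1; dotted quarter = 3; dotted half note = 6; quarter note = 2; dotted quarter = 3; half note = 4; quarter = 2; half = 4.
Adding: 1 + 3 + 6 + 2 + 3 + 4 + 2 + 4 = 25.
25 ÷ 12 = 2 complete bars with 1 left over.

2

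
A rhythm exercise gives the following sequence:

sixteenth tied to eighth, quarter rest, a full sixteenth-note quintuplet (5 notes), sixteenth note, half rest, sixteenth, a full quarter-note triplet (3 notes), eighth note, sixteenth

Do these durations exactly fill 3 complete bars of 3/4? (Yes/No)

One bar of 3/4 = 12 sixteenth notes, so 3 bars = 36.
Working in sixteenth notes: sixteenth tied to eighth (sixteenth + eighth) = 3; quarter rest = 4; a full sixteenth-note quintuplet (5 notes) (five quintuplet sixteenths span one quarter) = 4; sixteenth note = 1; half rest = 8; sixteenth = 1; a full quarter-note triplet (3 notes) (three triplet quarters span one half) = 8; eighth note = 2; sixteenth = 1.
Adding: 3 + 4 + 4 + 1 + 8 + 1 + 8 + 2 + 1 = 32.
32 falls short of 36, so the answer is No.

No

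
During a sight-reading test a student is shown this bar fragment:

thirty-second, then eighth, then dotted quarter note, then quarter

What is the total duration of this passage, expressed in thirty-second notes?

In thirty-second notes: thirty-second = 1; eighth = 4; dotted quarter note = 12; quarter = 8.
Adding: 1 + 4 + 12 + 8 = 25 thirty-second notes.

25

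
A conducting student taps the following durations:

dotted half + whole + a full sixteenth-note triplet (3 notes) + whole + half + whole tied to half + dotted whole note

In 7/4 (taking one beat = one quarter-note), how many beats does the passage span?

25.5

One quarter-note beat = 2 eighth notes.
In eighth notes: dotted half = 6; whole = 8; a full sixteenth-note triplet (3 notes) (three triplet sixteenths span one eighth) = 1; whole = 8; half = 4; whole tied to half (whole + half) = 12; dotted whole note = 12.
Altogether 6 + 8 + 1 + 8 + 4 + 12 + 12 = 51.
51 ÷ 2 = 25.5 beats.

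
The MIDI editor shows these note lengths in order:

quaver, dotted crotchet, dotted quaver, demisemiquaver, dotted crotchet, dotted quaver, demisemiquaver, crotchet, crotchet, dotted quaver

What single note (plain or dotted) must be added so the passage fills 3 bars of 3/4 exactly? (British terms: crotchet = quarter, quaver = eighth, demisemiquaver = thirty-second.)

3 bars of 3/4 = 72 thirty-second notes.
In thirty-second notes: quaver = 4; dotted crotchet = 12; dotted quaver = 6; demisemiquaver = 1; dotted crotchet = 12; dotted quaver = 6; demisemiquaver = 1; crotchet = 8; crotchet = 8; dotted quaver = 6.
Sum: 4 + 12 + 6 + 1 + 12 + 6 + 1 + 8 + 8 + 6 = 64.
Remaining: 72 − 64 = 8 thirty-second notes, which is a quarter note.

quarter note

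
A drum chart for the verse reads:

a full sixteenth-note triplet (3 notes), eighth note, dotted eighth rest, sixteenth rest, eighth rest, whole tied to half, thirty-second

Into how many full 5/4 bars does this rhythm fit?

One bar of 5/4 = 40 thirty-second notes.
Convert each value to thirty-second notes: a full sixteenth-note triplet (3 notes) (three triplet sixteenths span one eighth) = 4; eighth note = 4; dotted eighth rest = 6; sixteenth rest = 2; eighth rest = 4; whole tied to half (whole + half) = 48; thirty-second = 1.
Altogether 4 + 4 + 6 + 2 + 4 + 48 + 1 = 69.
69 ÷ 40 = 1 complete bar with 29 left over.

1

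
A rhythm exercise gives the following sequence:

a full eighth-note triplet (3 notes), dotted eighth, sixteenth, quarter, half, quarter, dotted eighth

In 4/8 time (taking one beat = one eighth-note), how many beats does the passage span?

13.5

One eighth-note beat = 2 sixteenth notes.
Express everything in sixteenth notes: a full eighth-note triplet (3 notes) (three triplet eighths span one quarter) = 4; dotted eighth = 3; sixteenth = 1; quarter = 4; half = 8; quarter = 4; dotted eighth = 3.
Adding: 4 + 3 + 1 + 4 + 8 + 4 + 3 = 27.
27 ÷ 2 = 13.5 beats.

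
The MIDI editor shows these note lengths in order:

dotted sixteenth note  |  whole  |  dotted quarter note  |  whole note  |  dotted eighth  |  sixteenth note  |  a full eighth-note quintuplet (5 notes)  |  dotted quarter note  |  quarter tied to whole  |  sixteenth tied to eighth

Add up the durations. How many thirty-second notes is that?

Each duration in thirty-second notes: dotted sixteenth note = 3; whole = 32; dotted quarter note = 12; whole note = 32; dotted eighth = 6; sixteenth note = 2; a full eighth-note quintuplet (5 notes) (five quintuplet eighths span one half) = 16; dotted quarter note = 12; quarter tied to whole (quarter + whole) = 40; sixteenth tied to eighth (sixteenth + eighth) = 6.
Altogether 3 + 32 + 12 + 32 + 6 + 2 + 16 + 12 + 40 + 6 = 161 thirty-second notes.

161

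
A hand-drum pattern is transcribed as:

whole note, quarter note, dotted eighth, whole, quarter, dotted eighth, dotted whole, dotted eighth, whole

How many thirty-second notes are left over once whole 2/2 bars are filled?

18

One bar of 2/2 = 16 sixteenth notes.
Express everything in sixteenth notes: whole note = 16; quarter note = 4; dotted eighth = 3; whole = 16; quarter = 4; dotted eighth = 3; dotted whole = 24; dotted eighth = 3; whole = 16.
Sum: 16 + 4 + 3 + 16 + 4 + 3 + 24 + 3 + 16 = 89.
89 ÷ 16 = 5 complete bars with 9 sixteenth notes remaining = 18 thirty-second notes.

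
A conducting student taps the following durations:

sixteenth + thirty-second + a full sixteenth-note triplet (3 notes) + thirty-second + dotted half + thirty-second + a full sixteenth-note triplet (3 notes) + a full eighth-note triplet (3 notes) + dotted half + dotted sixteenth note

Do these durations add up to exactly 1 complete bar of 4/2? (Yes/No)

No

One bar of 4/2 = 64 thirty-second notes.
Each duration in thirty-second notes: sixteenth = 2; thirty-second = 1; a full sixteenth-note triplet (3 notes) (three triplet sixteenths span one eighth) = 4; thirty-second = 1; dotted half = 24; thirty-second = 1; a full sixteenth-note triplet (3 notes) (three triplet sixteenths span one eighth) = 4; a full eighth-note triplet (3 notes) (three triplet eighths span one quarter) = 8; dotted half = 24; dotted sixteenth note = 3.
Altogether 2 + 1 + 4 + 1 + 24 + 1 + 4 + 8 + 24 + 3 = 72.
72 exceeds 64, so the answer is No.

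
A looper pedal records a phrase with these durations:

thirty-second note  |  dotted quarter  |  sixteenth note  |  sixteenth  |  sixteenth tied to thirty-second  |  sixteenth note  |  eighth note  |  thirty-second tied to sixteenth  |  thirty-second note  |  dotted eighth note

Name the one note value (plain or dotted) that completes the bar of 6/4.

The bar of 6/4 = 48 thirty-second notes.
In thirty-second notes: thirty-second note = 1; dotted quarter = 12; sixteenth note = 2; sixteenth = 2; sixteenth tied to thirty-second (sixteenth + thirty-second) = 3; sixteenth note = 2; eighth note = 4; thirty-second tied to sixteenth (thirty-second + sixteenth) = 3; thirty-second note = 1; dotted eighth note = 6.
Altogether 1 + 12 + 2 + 2 + 3 + 2 + 4 + 3 + 1 + 6 = 36.
Remaining: 48 − 36 = 12 thirty-second notes, which is a dotted quarter note.

dotted quarter note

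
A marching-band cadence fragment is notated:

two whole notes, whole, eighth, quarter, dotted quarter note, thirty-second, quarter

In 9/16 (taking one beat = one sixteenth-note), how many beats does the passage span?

One sixteenth-note beat = 2 thirty-second notes.
In thirty-second notes: whole note = 32; whole note = 32; whole = 32; eighth = 4; quarter = 8; dotted quarter note = 12; thirty-second = 1; quarter = 8.
Adding: 32 + 32 + 32 + 4 + 8 + 12 + 1 + 8 = 129.
129 ÷ 2 = 64.5 beats.

64.5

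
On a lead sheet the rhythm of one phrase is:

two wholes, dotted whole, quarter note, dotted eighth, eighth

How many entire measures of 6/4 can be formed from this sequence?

One bar of 6/4 = 24 sixteenth notes.
In sixteenth notes: whole = 16; whole = 16; dotted whole = 24; quarter note = 4; dotted eighth = 3; eighth = 2.
Total: 16 + 16 + 24 + 4 + 3 + 2 = 65.
65 ÷ 24 = 2 complete bars with 17 left over.

2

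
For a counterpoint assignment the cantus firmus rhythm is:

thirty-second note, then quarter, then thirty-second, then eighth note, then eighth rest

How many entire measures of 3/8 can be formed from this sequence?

1

One bar of 3/8 = 12 thirty-second notes.
Express everything in thirty-second notes: thirty-second note = 1; quarter = 8; thirty-second = 1; eighth note = 4; eighth rest = 4.
Adding: 1 + 8 + 1 + 4 + 4 = 18.
18 ÷ 12 = 1 complete bar with 6 left over.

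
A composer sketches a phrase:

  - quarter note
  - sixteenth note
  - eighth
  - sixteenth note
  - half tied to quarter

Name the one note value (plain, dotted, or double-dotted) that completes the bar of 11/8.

eighth note

The bar of 11/8 = 22 sixteenth notes.
Each duration in sixteenth notes: quarter note = 4; sixteenth note = 1; eighth = 2; sixteenth note = 1; half tied to quarter (half + quarter) = 12.
Adding: 4 + 1 + 2 + 1 + 12 = 20.
Remaining: 22 − 20 = 2 sixteenth notes, which is a eighth note.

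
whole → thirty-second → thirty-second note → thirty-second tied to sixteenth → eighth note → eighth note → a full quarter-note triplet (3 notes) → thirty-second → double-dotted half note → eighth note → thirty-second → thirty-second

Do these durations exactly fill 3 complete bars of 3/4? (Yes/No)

No

One bar of 3/4 = 24 thirty-second notes, so 3 bars = 72.
In thirty-second notes: whole = 32; thirty-second = 1; thirty-second note = 1; thirty-second tied to sixteenth (thirty-second + sixteenth) = 3; eighth note = 4; eighth note = 4; a full quarter-note triplet (3 notes) (three triplet quarters span one half) = 16; thirty-second = 1; double-dotted half note = 28; eighth note = 4; thirty-second = 1; thirty-second = 1.
Altogether 32 + 1 + 1 + 3 + 4 + 4 + 16 + 1 + 28 + 4 + 1 + 1 = 96.
96 exceeds 72, so the answer is No.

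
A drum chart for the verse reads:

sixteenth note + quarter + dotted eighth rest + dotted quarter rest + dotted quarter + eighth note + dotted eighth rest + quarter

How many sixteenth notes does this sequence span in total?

In sixteenth notes: sixteenth note = 1; quarter = 4; dotted eighth rest = 3; dotted quarter rest = 6; dotted quarter = 6; eighth note = 2; dotted eighth rest = 3; quarter = 4.
Sum: 1 + 4 + 3 + 6 + 6 + 2 + 3 + 4 = 29 sixteenth notes.

29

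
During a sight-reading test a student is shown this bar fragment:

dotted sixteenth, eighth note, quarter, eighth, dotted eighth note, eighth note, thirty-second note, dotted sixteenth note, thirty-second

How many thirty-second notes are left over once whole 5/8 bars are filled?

One bar of 5/8 = 20 thirty-second notes.
In thirty-second notes: dotted sixteenth = 3; eighth note = 4; quarter = 8; eighth = 4; dotted eighth note = 6; eighth note = 4; thirty-second note = 1; dotted sixteenth note = 3; thirty-second = 1.
Altogether 3 + 4 + 8 + 4 + 6 + 4 + 1 + 3 + 1 = 34.
34 ÷ 20 = 1 complete bar with 14 thirty-second notes remaining.

14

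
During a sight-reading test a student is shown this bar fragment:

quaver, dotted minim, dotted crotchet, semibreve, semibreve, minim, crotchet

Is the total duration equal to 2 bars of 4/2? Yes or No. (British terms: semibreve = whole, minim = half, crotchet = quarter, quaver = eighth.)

One bar of 4/2 = 16 eighth notes, so 2 bars = 32.
Each duration in eighth notes: quaver = 1; dotted minim = 6; dotted crotchet = 3; semibreve = 8; semibreve = 8; minim = 4; crotchet = 2.
Altogether 1 + 6 + 3 + 8 + 8 + 4 + 2 = 32.
32 equals 32, so the answer is Yes.

Yes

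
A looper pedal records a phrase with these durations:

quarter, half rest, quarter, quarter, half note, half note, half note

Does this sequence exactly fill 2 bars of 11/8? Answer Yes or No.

Yes

One bar of 11/8 = 11 eighth notes, so 2 bars = 22.
In eighth notes: quarter = 2; half rest = 4; quarter = 2; quarter = 2; half note = 4; half note = 4; half note = 4.
Altogether 2 + 4 + 2 + 2 + 4 + 4 + 4 = 22.
22 equals 22, so the answer is Yes.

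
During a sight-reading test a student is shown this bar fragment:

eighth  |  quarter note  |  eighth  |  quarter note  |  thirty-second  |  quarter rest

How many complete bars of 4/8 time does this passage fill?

One bar of 4/8 = 16 thirty-second notes.
Working in thirty-second notes: eighth = 4; quarter note = 8; eighth = 4; quarter note = 8; thirty-second = 1; quarter rest = 8.
Adding: 4 + 8 + 4 + 8 + 1 + 8 = 33.
33 ÷ 16 = 2 complete bars with 1 left over.

2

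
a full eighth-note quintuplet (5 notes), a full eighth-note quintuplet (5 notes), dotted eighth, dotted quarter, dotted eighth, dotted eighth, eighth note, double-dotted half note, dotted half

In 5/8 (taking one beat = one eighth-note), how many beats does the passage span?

29.5

One eighth-note beat = 2 sixteenth notes.
Convert each value to sixteenth notes: a full eighth-note quintuplet (5 notes) (five quintuplet eighths span one half) = 8; a full eighth-note quintuplet (5 notes) (five quintuplet eighths span one half) = 8; dotted eighth = 3; dotted quarter = 6; dotted eighth = 3; dotted eighth = 3; eighth note = 2; double-dotted half note = 14; dotted half = 12.
Total: 8 + 8 + 3 + 6 + 3 + 3 + 2 + 14 + 12 = 59.
59 ÷ 2 = 29.5 beats.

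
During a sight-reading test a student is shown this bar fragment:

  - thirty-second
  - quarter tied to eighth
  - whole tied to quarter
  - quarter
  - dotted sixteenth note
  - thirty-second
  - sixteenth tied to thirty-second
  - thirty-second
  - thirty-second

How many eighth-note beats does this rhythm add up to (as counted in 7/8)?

One eighth-note beat = 4 thirty-second notes.
Express everything in thirty-second notes: thirty-second = 1; quarter tied to eighth (quarter + eighth) = 12; whole tied to quarter (whole + quarter) = 40; quarter = 8; dotted sixteenth note = 3; thirty-second = 1; sixteenth tied to thirty-second (sixteenth + thirty-second) = 3; thirty-second = 1; thirty-second = 1.
Altogether 1 + 12 + 40 + 8 + 3 + 1 + 3 + 1 + 1 = 70.
70 ÷ 4 = 17.5 beats.

17.5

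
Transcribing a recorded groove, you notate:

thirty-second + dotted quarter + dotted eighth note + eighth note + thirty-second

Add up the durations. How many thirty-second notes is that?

In thirty-second notes: thirty-second = 1; dotted quarter = 12; dotted eighth note = 6; eighth note = 4; thirty-second = 1.
Sum: 1 + 12 + 6 + 4 + 1 = 24 thirty-second notes.

24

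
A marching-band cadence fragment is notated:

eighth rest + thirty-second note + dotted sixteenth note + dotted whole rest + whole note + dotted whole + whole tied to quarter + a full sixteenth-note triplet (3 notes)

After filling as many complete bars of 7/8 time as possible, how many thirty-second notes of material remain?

12

One bar of 7/8 = 28 thirty-second notes.
Each duration in thirty-second notes: eighth rest = 4; thirty-second note = 1; dotted sixteenth note = 3; dotted whole rest = 48; whole note = 32; dotted whole = 48; whole tied to quarter (whole + quarter) = 40; a full sixteenth-note triplet (3 notes) (three triplet sixteenths span one eighth) = 4.
Adding: 4 + 1 + 3 + 48 + 32 + 48 + 40 + 4 = 180.
180 ÷ 28 = 6 complete bars with 12 thirty-second notes remaining.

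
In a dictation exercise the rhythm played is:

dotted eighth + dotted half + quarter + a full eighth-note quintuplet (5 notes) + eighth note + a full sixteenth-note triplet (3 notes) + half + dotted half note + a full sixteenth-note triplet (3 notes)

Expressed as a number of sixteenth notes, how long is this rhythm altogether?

53

Express everything in sixteenth notes: dotted eighth = 3; dotted half = 12; quarter = 4; a full eighth-note quintuplet (5 notes) (five quintuplet eighths span one half) = 8; eighth note = 2; a full sixteenth-note triplet (3 notes) (three triplet sixteenths span one eighth) = 2; half = 8; dotted half note = 12; a full sixteenth-note triplet (3 notes) (three triplet sixteenths span one eighth) = 2.
Total: 3 + 12 + 4 + 8 + 2 + 2 + 8 + 12 + 2 = 53 sixteenth notes.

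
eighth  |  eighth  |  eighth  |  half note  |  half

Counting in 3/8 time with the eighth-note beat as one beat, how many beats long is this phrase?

One eighth-note beat = 2 sixteenth notes.
In sixteenth notes: eighth = 2; eighth = 2; eighth = 2; half note = 8; half = 8.
Sum: 2 + 2 + 2 + 8 + 8 = 22.
22 ÷ 2 = 11 beats.

11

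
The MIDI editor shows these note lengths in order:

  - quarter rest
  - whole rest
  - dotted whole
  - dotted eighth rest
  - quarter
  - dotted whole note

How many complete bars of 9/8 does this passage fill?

One bar of 9/8 = 18 sixteenth notes.
Convert each value to sixteenth notes: quarter rest = 4; whole rest = 16; dotted whole = 24; dotted eighth rest = 3; quarter = 4; dotted whole note = 24.
Total: 4 + 16 + 24 + 3 + 4 + 24 = 75.
75 ÷ 18 = 4 complete bars with 3 left over.

4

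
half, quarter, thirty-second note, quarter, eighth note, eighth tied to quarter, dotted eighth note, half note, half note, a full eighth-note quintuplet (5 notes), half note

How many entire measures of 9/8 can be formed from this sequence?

3

One bar of 9/8 = 36 thirty-second notes.
Each duration in thirty-second notes: half = 16; quarter = 8; thirty-second note = 1; quarter = 8; eighth note = 4; eighth tied to quarter (eighth + quarter) = 12; dotted eighth note = 6; half note = 16; half note = 16; a full eighth-note quintuplet (5 notes) (five quintuplet eighths span one half) = 16; half note = 16.
Altogether 16 + 8 + 1 + 8 + 4 + 12 + 6 + 16 + 16 + 16 + 16 = 119.
119 ÷ 36 = 3 complete bars with 11 left over.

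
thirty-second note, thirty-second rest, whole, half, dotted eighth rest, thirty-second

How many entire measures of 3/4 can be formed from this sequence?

One bar of 3/4 = 24 thirty-second notes.
Express everything in thirty-second notes: thirty-second note = 1; thirty-second rest = 1; whole = 32; half = 16; dotted eighth rest = 6; thirty-second = 1.
Total: 1 + 1 + 32 + 16 + 6 + 1 = 57.
57 ÷ 24 = 2 complete bars with 9 left over.

2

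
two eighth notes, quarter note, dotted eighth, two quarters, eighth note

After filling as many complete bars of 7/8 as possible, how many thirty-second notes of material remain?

One bar of 7/8 = 14 sixteenth notes.
Working in sixteenth notes: eighth note = 2; eighth note = 2; quarter note = 4; dotted eighth = 3; quarter = 4; quarter = 4; eighth note = 2.
Altogether 2 + 2 + 4 + 3 + 4 + 4 + 2 = 21.
21 ÷ 14 = 1 complete bar with 7 sixteenth notes remaining = 14 thirty-second notes.

14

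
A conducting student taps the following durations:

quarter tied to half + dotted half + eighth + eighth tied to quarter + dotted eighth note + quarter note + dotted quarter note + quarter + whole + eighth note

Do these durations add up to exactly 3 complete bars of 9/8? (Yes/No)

No

One bar of 9/8 = 18 sixteenth notes, so 3 bars = 54.
Working in sixteenth notes: quarter tied to half (quarter + half) = 12; dotted half = 12; eighth = 2; eighth tied to quarter (eighth + quarter) = 6; dotted eighth note = 3; quarter note = 4; dotted quarter note = 6; quarter = 4; whole = 16; eighth note = 2.
Total: 12 + 12 + 2 + 6 + 3 + 4 + 6 + 4 + 16 + 2 = 67.
67 exceeds 54, so the answer is No.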